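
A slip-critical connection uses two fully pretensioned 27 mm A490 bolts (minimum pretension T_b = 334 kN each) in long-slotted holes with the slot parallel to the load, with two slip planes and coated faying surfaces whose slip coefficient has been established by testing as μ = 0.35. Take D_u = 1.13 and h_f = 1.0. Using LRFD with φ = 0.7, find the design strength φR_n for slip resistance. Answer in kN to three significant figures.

370 kN

R_n = μ · D_u · h_f · T_b · n_s · n_b = 0.35 × 1.13 × 1.0 × 334 × 2 × 2 = 528.4 kN.
Design strength φR_n = 0.7 × 528.4 = 370 kN.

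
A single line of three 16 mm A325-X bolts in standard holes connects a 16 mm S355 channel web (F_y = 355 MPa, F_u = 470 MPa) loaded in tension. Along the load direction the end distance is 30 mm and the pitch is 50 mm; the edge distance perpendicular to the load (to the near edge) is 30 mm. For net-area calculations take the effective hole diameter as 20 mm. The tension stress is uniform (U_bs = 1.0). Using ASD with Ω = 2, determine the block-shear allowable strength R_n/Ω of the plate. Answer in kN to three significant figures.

Shear plane L_v = 30 + 2·50 = 130 mm; A_gv = 130 × 16 = 2080 mm².
A_nv = (130 − 2.5·20) × 16 = 1280 mm².
A_nt = (30 − 0.5·20) × 16 = 320 mm².
0.6 F_u A_nv = 361 kN; 0.6 F_y A_gv = 443 kN → shear rupture governs the shear term.
R_n = 361 + 1.0 × 470 × 320 / 1000 = 511.4 kN.
Allowable strength R_n/Ω = 511.4 / 2 = 256 kN.

256 kN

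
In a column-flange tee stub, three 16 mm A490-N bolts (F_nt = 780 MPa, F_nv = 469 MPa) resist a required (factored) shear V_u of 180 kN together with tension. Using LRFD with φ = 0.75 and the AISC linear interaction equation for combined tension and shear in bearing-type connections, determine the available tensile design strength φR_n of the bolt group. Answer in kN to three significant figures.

A_b = π·16²/4 = 201.1 mm²; f_rv = 180 × 1000 / (3 × 201.1) = 298.4 MPa.
F'_nt = 1.3 F_nt − (F_nt / φF_nv) f_rv = 1.3·780 − (780/(0.75·469))·298.4 = 352.3 MPa, capped at F_nt → F'_nt = 352.3 MPa.
R_n = F'_nt · A_b · n = 352.3 × 201.1 × 3 / 1000 = 212.5 kN.
Design strength φR_n = 0.75 × 212.5 = 159 kN.

159 kN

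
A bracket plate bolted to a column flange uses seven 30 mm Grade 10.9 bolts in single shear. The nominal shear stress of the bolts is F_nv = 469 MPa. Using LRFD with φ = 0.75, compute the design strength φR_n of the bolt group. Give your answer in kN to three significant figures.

1740 kN

A_b = π × 30² / 4 = 706.9 mm².
R_n = F_nv · A_b · n · n_s = 469 × 706.9 × 7 × 1 / 1000 = 2321 kN.
Design strength φR_n = 0.75 × 2321 = 1740 kN.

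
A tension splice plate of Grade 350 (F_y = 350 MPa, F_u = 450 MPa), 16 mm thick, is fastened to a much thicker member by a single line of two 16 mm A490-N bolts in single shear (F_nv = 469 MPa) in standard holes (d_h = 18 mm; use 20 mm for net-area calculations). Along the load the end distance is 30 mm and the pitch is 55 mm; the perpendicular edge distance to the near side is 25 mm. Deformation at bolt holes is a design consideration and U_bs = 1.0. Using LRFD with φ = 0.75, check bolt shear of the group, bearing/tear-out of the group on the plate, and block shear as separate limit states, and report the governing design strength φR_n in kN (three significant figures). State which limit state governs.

141 kN (bolt shear governs)

Bolt shear: A_b = π·16²/4 = 201.1 mm²; R_n = 469 × 201.1 × 2 × 1 / 1000 = 188.6 kN → 0.75 × 188.6 = 141 kN.
Bearing: edge l_c = 21, r_n = 181.4 kN; interior l_c = 37, r_n = 276.5 kN; R_n = 181.4 + 1·276.5 = 457.9 kN → 343 kN.
Block shear: A_gv = 1360, A_nv = 880, A_nt = 240 mm²; R_n = min(0.6F_uA_nv, 0.6F_yA_gv) + U_bs·F_u·A_nt = 345.6 kN → 259 kN.
Bolt shear governs: 141 kN.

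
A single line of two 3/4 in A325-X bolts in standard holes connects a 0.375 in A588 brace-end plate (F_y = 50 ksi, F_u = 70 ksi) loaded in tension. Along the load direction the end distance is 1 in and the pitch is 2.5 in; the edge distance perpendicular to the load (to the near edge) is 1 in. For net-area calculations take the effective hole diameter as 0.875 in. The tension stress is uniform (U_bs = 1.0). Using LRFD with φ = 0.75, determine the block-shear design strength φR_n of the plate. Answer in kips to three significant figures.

Shear plane L_v = 1 + 1·2.5 = 3.5 in; A_gv = 3.5 × 0.375 = 1.312 in².
A_nv = (3.5 − 1.5·0.875) × 0.375 = 0.8203 in².
A_nt = (1 − 0.5·0.875) × 0.375 = 0.2109 in².
0.6 F_u A_nv = 34.45 kips; 0.6 F_y A_gv = 39.38 kips → shear rupture governs the shear term.
R_n = 34.45 + 1.0 × 70 × 0.2109 = 49.22 kips.
Design strength φR_n = 0.75 × 49.22 = 36.9 kips.

36.9 kips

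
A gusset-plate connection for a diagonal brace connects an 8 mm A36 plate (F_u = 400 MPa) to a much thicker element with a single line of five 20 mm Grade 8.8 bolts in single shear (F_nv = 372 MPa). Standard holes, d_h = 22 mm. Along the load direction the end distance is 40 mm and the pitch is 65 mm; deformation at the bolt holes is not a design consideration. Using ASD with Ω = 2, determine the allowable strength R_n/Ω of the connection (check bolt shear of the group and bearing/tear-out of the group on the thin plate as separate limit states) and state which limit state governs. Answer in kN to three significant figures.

Bolt shear: A_b = π·20²/4 = 314.2 mm²; R_n = 372 × 314.2 × 5 × 1 / 1000 = 584.3 kN → 584.3 / 2 = 292 kN.
Bearing (1.5 l_c t F_u ≤ 3.0 d t F_u): upper limit = 3.0·20·8·400 / 1000 = 192 kN.
  Edge l_c = 40 − 22/2 = 29 → r_n = 139.2 kN; interior l_c = 65 − 22 = 43 → r_n = 192 kN.
  R_n,bearing = 1·139.2 + 4·192 = 907.2 kN → 907.2 / 2 = 454 kN.
Bolt shear governs: 292 kN.

292 kN (bolt shear governs)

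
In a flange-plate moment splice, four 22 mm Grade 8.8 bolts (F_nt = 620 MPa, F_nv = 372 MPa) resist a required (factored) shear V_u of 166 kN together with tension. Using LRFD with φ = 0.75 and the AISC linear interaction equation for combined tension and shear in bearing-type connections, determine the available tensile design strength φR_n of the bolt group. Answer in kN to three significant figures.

642 kN

A_b = π·22²/4 = 380.1 mm²; f_rv = 166 × 1000 / (4 × 380.1) = 109.2 MPa.
F'_nt = 1.3 F_nt − (F_nt / φF_nv) f_rv = 1.3·620 − (620/(0.75·372))·109.2 = 563.4 MPa, capped at F_nt → F'_nt = 563.4 MPa.
R_n = F'_nt · A_b · n = 563.4 × 380.1 × 4 / 1000 = 856.7 kN.
Design strength φR_n = 0.75 × 856.7 = 642 kN.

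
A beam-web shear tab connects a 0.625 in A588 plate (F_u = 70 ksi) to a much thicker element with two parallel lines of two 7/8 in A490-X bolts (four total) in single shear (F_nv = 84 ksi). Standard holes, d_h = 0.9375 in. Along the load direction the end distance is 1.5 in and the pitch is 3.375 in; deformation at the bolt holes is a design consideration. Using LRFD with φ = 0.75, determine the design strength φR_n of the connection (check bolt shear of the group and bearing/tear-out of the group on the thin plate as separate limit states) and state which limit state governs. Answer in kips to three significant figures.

152 kips (bolt shear governs)

Bolt shear: A_b = π·0.875²/4 = 0.6013 in²; R_n = 84 × 0.6013 × 4 × 1 = 202 kips → 0.75 × 202 = 152 kips.
Bearing (1.2 l_c t F_u ≤ 2.4 d t F_u): upper limit = 2.4·0.875·0.625·70 = 91.88 kips.
  Edge l_c = 1.5 − 0.9375/2 = 1.031 → r_n = 54.14 kips; interior l_c = 3.375 − 0.9375 = 2.438 → r_n = 91.88 kips.
  R_n,bearing = 2·54.14 + 2·91.88 = 292 kips → 0.75 × 292 = 219 kips.
Bolt shear governs: 152 kips.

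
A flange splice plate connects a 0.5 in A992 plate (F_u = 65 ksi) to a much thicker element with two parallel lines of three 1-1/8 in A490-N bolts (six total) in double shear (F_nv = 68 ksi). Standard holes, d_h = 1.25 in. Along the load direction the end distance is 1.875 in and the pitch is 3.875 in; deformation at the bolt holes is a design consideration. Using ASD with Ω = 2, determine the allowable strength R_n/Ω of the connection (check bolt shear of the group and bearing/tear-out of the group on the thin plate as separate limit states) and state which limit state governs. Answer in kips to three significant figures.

Bolt shear: A_b = π·1.125²/4 = 0.994 in²; R_n = 68 × 0.994 × 6 × 2 = 811.1 kips → 811.1 / 2 = 406 kips.
Bearing (1.2 l_c t F_u ≤ 2.4 d t F_u): upper limit = 2.4·1.125·0.5·65 = 87.75 kips.
  Edge l_c = 1.875 − 1.25/2 = 1.25 → r_n = 48.75 kips; interior l_c = 3.875 − 1.25 = 2.625 → r_n = 87.75 kips.
  R_n,bearing = 2·48.75 + 4·87.75 = 448.5 kips → 448.5 / 2 = 224 kips.
Bearing governs: 224 kips.

224 kips (bearing governs)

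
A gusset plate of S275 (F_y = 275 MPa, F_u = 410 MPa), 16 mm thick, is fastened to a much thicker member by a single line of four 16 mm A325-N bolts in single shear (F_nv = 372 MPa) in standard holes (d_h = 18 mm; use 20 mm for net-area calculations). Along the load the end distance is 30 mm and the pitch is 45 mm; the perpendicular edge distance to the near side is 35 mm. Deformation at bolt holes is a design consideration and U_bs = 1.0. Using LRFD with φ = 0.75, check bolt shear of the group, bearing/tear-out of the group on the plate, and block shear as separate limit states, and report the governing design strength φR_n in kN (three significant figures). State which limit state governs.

224 kN (bolt shear governs)

Bolt shear: A_b = π·16²/4 = 201.1 mm²; R_n = 372 × 201.1 × 4 × 1 / 1000 = 299.2 kN → 0.75 × 299.2 = 224 kN.
Bearing: edge l_c = 21, r_n = 165.3 kN; interior l_c = 27, r_n = 212.5 kN; R_n = 165.3 + 3·212.5 = 802.9 kN → 602 kN.
Block shear: A_gv = 2640, A_nv = 1520, A_nt = 400 mm²; R_n = min(0.6F_uA_nv, 0.6F_yA_gv) + U_bs·F_u·A_nt = 537.9 kN → 403 kN.
Bolt shear governs: 224 kN.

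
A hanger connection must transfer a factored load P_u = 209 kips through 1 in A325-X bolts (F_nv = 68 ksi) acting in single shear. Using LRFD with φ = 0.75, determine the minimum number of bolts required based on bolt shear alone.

6 bolts

A_b = π·1²/4 = 0.7854 in².
Per-bolt design strength φR_n = 0.75 × 68 × 0.7854 × 1 = 40.06 kips.
n ≥ 209 / 40.06 = 5.218 → use 6 bolts.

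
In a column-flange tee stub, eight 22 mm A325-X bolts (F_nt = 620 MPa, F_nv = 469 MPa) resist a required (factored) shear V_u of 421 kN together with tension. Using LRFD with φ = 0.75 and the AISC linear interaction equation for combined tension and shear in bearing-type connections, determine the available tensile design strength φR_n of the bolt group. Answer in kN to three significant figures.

1280 kN

A_b = π·22²/4 = 380.1 mm²; f_rv = 421 × 1000 / (8 × 380.1) = 138.4 MPa.
F'_nt = 1.3 F_nt − (F_nt / φF_nv) f_rv = 1.3·620 − (620/(0.75·469))·138.4 = 562 MPa, capped at F_nt → F'_nt = 562 MPa.
R_n = F'_nt · A_b · n = 562 × 380.1 × 8 / 1000 = 1709 kN.
Design strength φR_n = 0.75 × 1709 = 1280 kN.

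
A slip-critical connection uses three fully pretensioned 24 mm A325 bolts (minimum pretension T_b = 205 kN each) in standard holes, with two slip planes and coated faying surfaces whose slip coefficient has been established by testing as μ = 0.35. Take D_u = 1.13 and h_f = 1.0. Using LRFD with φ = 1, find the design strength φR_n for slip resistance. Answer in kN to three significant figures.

486 kN

R_n = μ · D_u · h_f · T_b · n_s · n_b = 0.35 × 1.13 × 1.0 × 205 × 2 × 3 = 486.5 kN.
Design strength φR_n = 1 × 486.5 = 486 kN.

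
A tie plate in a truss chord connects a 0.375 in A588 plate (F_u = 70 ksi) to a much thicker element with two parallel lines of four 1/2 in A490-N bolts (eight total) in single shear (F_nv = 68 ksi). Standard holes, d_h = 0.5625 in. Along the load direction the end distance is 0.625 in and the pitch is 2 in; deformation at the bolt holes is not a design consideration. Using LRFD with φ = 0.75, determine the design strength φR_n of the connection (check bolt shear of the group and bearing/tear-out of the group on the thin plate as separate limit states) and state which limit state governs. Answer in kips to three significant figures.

Bolt shear: A_b = π·0.5²/4 = 0.1963 in²; R_n = 68 × 0.1963 × 8 × 1 = 106.8 kips → 0.75 × 106.8 = 80.1 kips.
Bearing (1.5 l_c t F_u ≤ 3.0 d t F_u): upper limit = 3.0·0.5·0.375·70 = 39.38 kips.
  Edge l_c = 0.625 − 0.5625/2 = 0.3438 → r_n = 13.54 kips; interior l_c = 2 − 0.5625 = 1.438 → r_n = 39.38 kips.
  R_n,bearing = 2·13.54 + 6·39.38 = 263.3 kips → 0.75 × 263.3 = 197 kips.
Bolt shear governs: 80.1 kips.

80.1 kips (bolt shear governs)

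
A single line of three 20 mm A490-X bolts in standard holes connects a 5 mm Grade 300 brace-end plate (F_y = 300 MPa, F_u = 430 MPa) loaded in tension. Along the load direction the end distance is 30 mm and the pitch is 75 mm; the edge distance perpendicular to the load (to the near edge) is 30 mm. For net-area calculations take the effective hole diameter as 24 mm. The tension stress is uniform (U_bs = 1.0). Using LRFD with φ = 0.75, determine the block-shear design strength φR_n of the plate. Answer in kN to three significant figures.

145 kN

Shear plane L_v = 30 + 2·75 = 180 mm; A_gv = 180 × 5 = 900 mm².
A_nv = (180 − 2.5·24) × 5 = 600 mm².
A_nt = (30 − 0.5·24) × 5 = 90 mm².
0.6 F_u A_nv = 154.8 kN; 0.6 F_y A_gv = 162 kN → shear rupture governs the shear term.
R_n = 154.8 + 1.0 × 430 × 90 / 1000 = 193.5 kN.
Design strength φR_n = 0.75 × 193.5 = 145 kN.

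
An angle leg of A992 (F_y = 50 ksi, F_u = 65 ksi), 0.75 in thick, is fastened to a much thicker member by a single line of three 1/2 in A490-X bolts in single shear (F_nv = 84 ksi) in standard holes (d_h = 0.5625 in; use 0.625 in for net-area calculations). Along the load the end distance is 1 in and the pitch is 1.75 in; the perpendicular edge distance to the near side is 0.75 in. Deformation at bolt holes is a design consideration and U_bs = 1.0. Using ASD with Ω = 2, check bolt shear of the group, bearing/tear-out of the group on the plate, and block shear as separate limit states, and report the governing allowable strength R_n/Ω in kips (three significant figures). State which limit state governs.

24.7 kips (bolt shear governs)

Bolt shear: A_b = π·0.5²/4 = 0.1963 in²; R_n = 84 × 0.1963 × 3 × 1 = 49.48 kips → 49.48 / 2 = 24.7 kips.
Bearing: edge l_c = 0.7188, r_n = 42.05 kips; interior l_c = 1.188, r_n = 58.5 kips; R_n = 42.05 + 2·58.5 = 159 kips → 79.5 kips.
Block shear: A_gv = 3.375, A_nv = 2.203, A_nt = 0.3281 in²; R_n = min(0.6F_uA_nv, 0.6F_yA_gv) + U_bs·F_u·A_nt = 107.2 kips → 53.6 kips.
Bolt shear governs: 24.7 kips.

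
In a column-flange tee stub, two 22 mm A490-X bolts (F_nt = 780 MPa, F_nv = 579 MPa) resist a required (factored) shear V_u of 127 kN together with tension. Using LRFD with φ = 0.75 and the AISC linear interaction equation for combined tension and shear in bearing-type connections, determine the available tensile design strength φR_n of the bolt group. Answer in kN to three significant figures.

A_b = π·22²/4 = 380.1 mm²; f_rv = 127 × 1000 / (2 × 380.1) = 167 MPa.
F'_nt = 1.3 F_nt − (F_nt / φF_nv) f_rv = 1.3·780 − (780/(0.75·579))·167 = 714 MPa, capped at F_nt → F'_nt = 714 MPa.
R_n = F'_nt · A_b · n = 714 × 380.1 × 2 / 1000 = 542.8 kN.
Design strength φR_n = 0.75 × 542.8 = 407 kN.

407 kN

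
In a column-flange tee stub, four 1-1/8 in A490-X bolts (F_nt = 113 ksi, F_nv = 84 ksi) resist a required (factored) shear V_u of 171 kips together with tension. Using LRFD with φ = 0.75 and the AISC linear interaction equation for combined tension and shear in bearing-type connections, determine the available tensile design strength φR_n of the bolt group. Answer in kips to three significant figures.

A_b = π·1.125²/4 = 0.994 in²; f_rv = 171 / (4 × 0.994) = 43.01 ksi.
F'_nt = 1.3 F_nt − (F_nt / φF_nv) f_rv = 1.3·113 − (113/(0.75·84))·43.01 = 69.76 ksi, capped at F_nt → F'_nt = 69.76 ksi.
R_n = F'_nt · A_b · n = 69.76 × 0.994 × 4 = 277.4 kips.
Design strength φR_n = 0.75 × 277.4 = 208 kips.

208 kips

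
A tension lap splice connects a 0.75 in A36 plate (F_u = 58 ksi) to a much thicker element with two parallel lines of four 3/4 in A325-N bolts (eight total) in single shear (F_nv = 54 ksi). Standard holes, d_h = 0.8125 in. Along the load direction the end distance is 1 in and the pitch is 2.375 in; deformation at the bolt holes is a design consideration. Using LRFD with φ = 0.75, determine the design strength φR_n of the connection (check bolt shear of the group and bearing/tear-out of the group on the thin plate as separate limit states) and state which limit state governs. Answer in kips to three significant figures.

143 kips (bolt shear governs)

Bolt shear: A_b = π·0.75²/4 = 0.4418 in²; R_n = 54 × 0.4418 × 8 × 1 = 190.9 kips → 0.75 × 190.9 = 143 kips.
Bearing (1.2 l_c t F_u ≤ 2.4 d t F_u): upper limit = 2.4·0.75·0.75·58 = 78.3 kips.
  Edge l_c = 1 − 0.8125/2 = 0.5938 → r_n = 30.99 kips; interior l_c = 2.375 − 0.8125 = 1.562 → r_n = 78.3 kips.
  R_n,bearing = 2·30.99 + 6·78.3 = 531.8 kips → 0.75 × 531.8 = 399 kips.
Bolt shear governs: 143 kips.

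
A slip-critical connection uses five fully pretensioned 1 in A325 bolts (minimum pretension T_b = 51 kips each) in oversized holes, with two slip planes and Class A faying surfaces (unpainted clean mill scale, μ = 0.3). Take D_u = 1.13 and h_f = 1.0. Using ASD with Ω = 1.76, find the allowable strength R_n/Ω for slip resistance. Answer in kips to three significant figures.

98.2 kips

R_n = μ · D_u · h_f · T_b · n_s · n_b = 0.3 × 1.13 × 1.0 × 51 × 2 × 5 = 172.9 kips.
Allowable strength R_n/Ω = 172.9 / 1.76 = 98.2 kips.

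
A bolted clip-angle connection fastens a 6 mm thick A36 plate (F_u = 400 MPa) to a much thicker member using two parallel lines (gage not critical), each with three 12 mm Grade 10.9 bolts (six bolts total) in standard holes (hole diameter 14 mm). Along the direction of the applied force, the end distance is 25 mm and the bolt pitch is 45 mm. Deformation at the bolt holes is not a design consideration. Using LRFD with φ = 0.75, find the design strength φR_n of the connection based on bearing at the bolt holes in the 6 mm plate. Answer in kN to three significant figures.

Per bolt r_n = 1.5 l_c t F_u ≤ 3.0 d t F_u; upper limit = 3.0 × 12 × 6 × 400 / 1000 = 86.4 kN.
Edge bolt: l_c = 25 − 14/2 = 18 mm → 1.5 × 18 × 6 × 400 / 1000 = 64.8 → r_n = 64.8 kN.
Interior bolts: l_c = 45 − 14 = 31 mm → 1.5 × 31 × 6 × 400 / 1000 = 111.6 → r_n = 86.4 kN.
R_n = 2 × 64.8 + 4 × 86.4 = 475.2 kN.
Design strength φR_n = 0.75 × 475.2 = 356 kN.

356 kN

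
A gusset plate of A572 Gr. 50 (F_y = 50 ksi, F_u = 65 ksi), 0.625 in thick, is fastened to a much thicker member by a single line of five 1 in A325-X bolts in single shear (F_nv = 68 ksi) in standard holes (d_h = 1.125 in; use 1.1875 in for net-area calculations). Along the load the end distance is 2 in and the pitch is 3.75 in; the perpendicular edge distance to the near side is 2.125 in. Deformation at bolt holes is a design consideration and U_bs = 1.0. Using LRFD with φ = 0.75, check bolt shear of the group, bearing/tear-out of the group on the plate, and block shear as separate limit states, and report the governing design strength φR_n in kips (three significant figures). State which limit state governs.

200 kips (bolt shear governs)

Bolt shear: A_b = π·1²/4 = 0.7854 in²; R_n = 68 × 0.7854 × 5 × 1 = 267 kips → 0.75 × 267 = 200 kips.
Bearing: edge l_c = 1.438, r_n = 70.08 kips; interior l_c = 2.625, r_n = 97.5 kips; R_n = 70.08 + 4·97.5 = 460.1 kips → 345 kips.
Block shear: A_gv = 10.62, A_nv = 7.285, A_nt = 0.957 in²; R_n = min(0.6F_uA_nv, 0.6F_yA_gv) + U_bs·F_u·A_nt = 346.3 kips → 260 kips.
Bolt shear governs: 200 kips.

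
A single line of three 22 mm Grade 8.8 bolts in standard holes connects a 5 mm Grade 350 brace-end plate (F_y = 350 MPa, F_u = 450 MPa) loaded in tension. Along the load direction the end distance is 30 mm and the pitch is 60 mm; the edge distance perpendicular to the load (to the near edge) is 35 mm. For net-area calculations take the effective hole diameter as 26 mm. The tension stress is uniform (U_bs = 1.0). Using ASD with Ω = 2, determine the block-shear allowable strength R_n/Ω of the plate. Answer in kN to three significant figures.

82.1 kN

Shear plane L_v = 30 + 2·60 = 150 mm; A_gv = 150 × 5 = 750 mm².
A_nv = (150 − 2.5·26) × 5 = 425 mm².
A_nt = (35 − 0.5·26) × 5 = 110 mm².
0.6 F_u A_nv = 114.8 kN; 0.6 F_y A_gv = 157.5 kN → shear rupture governs the shear term.
R_n = 114.8 + 1.0 × 450 × 110 / 1000 = 164.2 kN.
Allowable strength R_n/Ω = 164.2 / 2 = 82.1 kN.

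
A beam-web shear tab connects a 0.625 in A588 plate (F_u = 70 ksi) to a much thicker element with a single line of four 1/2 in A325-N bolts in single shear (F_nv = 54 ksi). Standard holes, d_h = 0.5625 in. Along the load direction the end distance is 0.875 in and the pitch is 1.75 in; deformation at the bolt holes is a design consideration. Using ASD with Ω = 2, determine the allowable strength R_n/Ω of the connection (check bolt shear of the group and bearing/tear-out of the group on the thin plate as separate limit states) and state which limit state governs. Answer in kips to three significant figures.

21.2 kips (bolt shear governs)

Bolt shear: A_b = π·0.5²/4 = 0.1963 in²; R_n = 54 × 0.1963 × 4 × 1 = 42.41 kips → 42.41 / 2 = 21.2 kips.
Bearing (1.2 l_c t F_u ≤ 2.4 d t F_u): upper limit = 2.4·0.5·0.625·70 = 52.5 kips.
  Edge l_c = 0.875 − 0.5625/2 = 0.5938 → r_n = 31.17 kips; interior l_c = 1.75 − 0.5625 = 1.188 → r_n = 52.5 kips.
  R_n,bearing = 1·31.17 + 3·52.5 = 188.7 kips → 188.7 / 2 = 94.3 kips.
Bolt shear governs: 21.2 kips.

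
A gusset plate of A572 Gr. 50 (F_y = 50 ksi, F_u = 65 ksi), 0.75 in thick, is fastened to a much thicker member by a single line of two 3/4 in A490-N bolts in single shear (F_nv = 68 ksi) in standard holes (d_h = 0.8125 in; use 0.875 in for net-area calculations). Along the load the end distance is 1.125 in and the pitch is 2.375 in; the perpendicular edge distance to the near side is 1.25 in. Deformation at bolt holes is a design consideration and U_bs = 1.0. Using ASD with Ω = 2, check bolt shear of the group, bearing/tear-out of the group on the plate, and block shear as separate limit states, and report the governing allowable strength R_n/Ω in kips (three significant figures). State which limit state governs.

30 kips (bolt shear governs)

Bolt shear: A_b = π·0.75²/4 = 0.4418 in²; R_n = 68 × 0.4418 × 2 × 1 = 60.08 kips → 60.08 / 2 = 30 kips.
Bearing: edge l_c = 0.7188, r_n = 42.05 kips; interior l_c = 1.562, r_n = 87.75 kips; R_n = 42.05 + 1·87.75 = 129.8 kips → 64.9 kips.
Block shear: A_gv = 2.625, A_nv = 1.641, A_nt = 0.6094 in²; R_n = min(0.6F_uA_nv, 0.6F_yA_gv) + U_bs·F_u·A_nt = 103.6 kips → 51.8 kips.
Bolt shear governs: 30 kips.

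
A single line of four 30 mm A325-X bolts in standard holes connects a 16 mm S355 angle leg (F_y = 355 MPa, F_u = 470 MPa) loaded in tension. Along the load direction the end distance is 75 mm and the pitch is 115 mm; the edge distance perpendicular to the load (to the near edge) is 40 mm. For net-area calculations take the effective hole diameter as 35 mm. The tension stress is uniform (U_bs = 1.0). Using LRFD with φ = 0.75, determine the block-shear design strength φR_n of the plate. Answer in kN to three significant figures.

1130 kN

Shear plane L_v = 75 + 3·115 = 420 mm; A_gv = 420 × 16 = 6720 mm².
A_nv = (420 − 3.5·35) × 16 = 4760 mm².
A_nt = (40 − 0.5·35) × 16 = 360 mm².
0.6 F_u A_nv = 1342 kN; 0.6 F_y A_gv = 1431 kN → shear rupture governs the shear term.
R_n = 1342 + 1.0 × 470 × 360 / 1000 = 1512 kN.
Design strength φR_n = 0.75 × 1512 = 1130 kN.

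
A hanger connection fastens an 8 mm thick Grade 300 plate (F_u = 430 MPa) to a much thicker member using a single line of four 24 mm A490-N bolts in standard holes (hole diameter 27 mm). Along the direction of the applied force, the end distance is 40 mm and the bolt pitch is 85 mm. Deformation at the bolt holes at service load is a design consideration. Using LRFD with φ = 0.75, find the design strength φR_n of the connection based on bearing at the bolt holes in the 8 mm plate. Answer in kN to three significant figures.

528 kN

Per bolt r_n = 1.2 l_c t F_u ≤ 2.4 d t F_u; upper limit = 2.4 × 24 × 8 × 430 / 1000 = 198.1 kN.
Edge bolt: l_c = 40 − 27/2 = 26.5 mm → 1.2 × 26.5 × 8 × 430 / 1000 = 109.4 → r_n = 109.4 kN.
Interior bolts: l_c = 85 − 27 = 58 mm → 1.2 × 58 × 8 × 430 / 1000 = 239.4 → r_n = 198.1 kN.
R_n = 1 × 109.4 + 3 × 198.1 = 703.8 kN.
Design strength φR_n = 0.75 × 703.8 = 528 kN.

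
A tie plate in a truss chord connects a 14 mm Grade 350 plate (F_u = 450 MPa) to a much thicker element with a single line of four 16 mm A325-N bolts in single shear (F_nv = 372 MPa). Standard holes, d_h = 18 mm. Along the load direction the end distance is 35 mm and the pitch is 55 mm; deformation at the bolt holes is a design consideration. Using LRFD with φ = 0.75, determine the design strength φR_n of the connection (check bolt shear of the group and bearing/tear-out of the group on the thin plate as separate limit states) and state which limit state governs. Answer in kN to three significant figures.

224 kN (bolt shear governs)

Bolt shear: A_b = π·16²/4 = 201.1 mm²; R_n = 372 × 201.1 × 4 × 1 / 1000 = 299.2 kN → 0.75 × 299.2 = 224 kN.
Bearing (1.2 l_c t F_u ≤ 2.4 d t F_u): upper limit = 2.4·16·14·450 / 1000 = 241.9 kN.
  Edge l_c = 35 − 18/2 = 26 → r_n = 196.6 kN; interior l_c = 55 − 18 = 37 → r_n = 241.9 kN.
  R_n,bearing = 1·196.6 + 3·241.9 = 922.3 kN → 0.75 × 922.3 = 692 kN.
Bolt shear governs: 224 kN.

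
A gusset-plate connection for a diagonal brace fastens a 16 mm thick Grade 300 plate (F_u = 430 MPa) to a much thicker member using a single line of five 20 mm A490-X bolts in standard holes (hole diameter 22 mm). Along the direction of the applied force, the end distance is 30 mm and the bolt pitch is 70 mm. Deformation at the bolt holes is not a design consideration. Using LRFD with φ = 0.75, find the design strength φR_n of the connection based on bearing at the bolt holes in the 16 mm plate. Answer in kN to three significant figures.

1390 kN

Per bolt r_n = 1.5 l_c t F_u ≤ 3.0 d t F_u; upper limit = 3.0 × 20 × 16 × 430 / 1000 = 412.8 kN.
Edge bolt: l_c = 30 − 22/2 = 19 mm → 1.5 × 19 × 16 × 430 / 1000 = 196.1 → r_n = 196.1 kN.
Interior bolts: l_c = 70 − 22 = 48 mm → 1.5 × 48 × 16 × 430 / 1000 = 495.4 → r_n = 412.8 kN.
R_n = 1 × 196.1 + 4 × 412.8 = 1847 kN.
Design strength φR_n = 0.75 × 1847 = 1390 kN.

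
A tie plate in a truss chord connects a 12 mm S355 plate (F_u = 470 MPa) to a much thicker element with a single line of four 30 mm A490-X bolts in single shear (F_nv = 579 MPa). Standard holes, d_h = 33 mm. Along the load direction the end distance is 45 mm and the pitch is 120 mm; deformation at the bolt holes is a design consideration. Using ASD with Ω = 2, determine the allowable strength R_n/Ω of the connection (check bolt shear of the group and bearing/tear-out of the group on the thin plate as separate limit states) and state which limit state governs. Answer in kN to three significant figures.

706 kN (bearing governs)

Bolt shear: A_b = π·30²/4 = 706.9 mm²; R_n = 579 × 706.9 × 4 × 1 / 1000 = 1637 kN → 1637 / 2 = 819 kN.
Bearing (1.2 l_c t F_u ≤ 2.4 d t F_u): upper limit = 2.4·30·12·470 / 1000 = 406.1 kN.
  Edge l_c = 45 − 33/2 = 28.5 → r_n = 192.9 kN; interior l_c = 120 − 33 = 87 → r_n = 406.1 kN.
  R_n,bearing = 1·192.9 + 3·406.1 = 1411 kN → 1411 / 2 = 706 kN.
Bearing governs: 706 kN.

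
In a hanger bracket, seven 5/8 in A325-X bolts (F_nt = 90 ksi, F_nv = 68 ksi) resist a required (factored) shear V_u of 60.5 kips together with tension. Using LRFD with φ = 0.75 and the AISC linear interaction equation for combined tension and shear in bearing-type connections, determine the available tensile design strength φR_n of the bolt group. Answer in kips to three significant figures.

108 kips

A_b = π·0.625²/4 = 0.3068 in²; f_rv = 60.5 / (7 × 0.3068) = 28.17 ksi.
F'_nt = 1.3 F_nt − (F_nt / φF_nv) f_rv = 1.3·90 − (90/(0.75·68))·28.17 = 67.29 ksi, capped at F_nt → F'_nt = 67.29 ksi.
R_n = F'_nt · A_b · n = 67.29 × 0.3068 × 7 = 144.5 kips.
Design strength φR_n = 0.75 × 144.5 = 108 kips.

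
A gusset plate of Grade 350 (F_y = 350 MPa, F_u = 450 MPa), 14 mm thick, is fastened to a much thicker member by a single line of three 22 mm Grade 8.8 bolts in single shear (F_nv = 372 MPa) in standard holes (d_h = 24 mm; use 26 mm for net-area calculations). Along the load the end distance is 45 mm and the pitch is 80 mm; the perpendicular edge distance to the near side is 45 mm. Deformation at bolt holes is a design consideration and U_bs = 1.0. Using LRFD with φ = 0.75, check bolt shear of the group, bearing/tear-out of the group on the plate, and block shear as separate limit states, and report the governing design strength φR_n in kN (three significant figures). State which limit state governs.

Bolt shear: A_b = π·22²/4 = 380.1 mm²; R_n = 372 × 380.1 × 3 × 1 / 1000 = 424.2 kN → 0.75 × 424.2 = 318 kN.
Bearing: edge l_c = 33, r_n = 249.5 kN; interior l_c = 56, r_n = 332.6 kN; R_n = 249.5 + 2·332.6 = 914.8 kN → 686 kN.
Block shear: A_gv = 2870, A_nv = 1960, A_nt = 448 mm²; R_n = min(0.6F_uA_nv, 0.6F_yA_gv) + U_bs·F_u·A_nt = 730.8 kN → 548 kN.
Bolt shear governs: 318 kN.

318 kN (bolt shear governs)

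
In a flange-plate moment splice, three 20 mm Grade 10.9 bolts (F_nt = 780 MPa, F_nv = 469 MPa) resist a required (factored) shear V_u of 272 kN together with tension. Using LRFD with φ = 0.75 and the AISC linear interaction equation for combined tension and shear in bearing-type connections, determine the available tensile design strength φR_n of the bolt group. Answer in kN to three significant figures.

264 kN

A_b = π·20²/4 = 314.2 mm²; f_rv = 272 × 1000 / (3 × 314.2) = 288.6 MPa.
F'_nt = 1.3 F_nt − (F_nt / φF_nv) f_rv = 1.3·780 − (780/(0.75·469))·288.6 = 374 MPa, capped at F_nt → F'_nt = 374 MPa.
R_n = F'_nt · A_b · n = 374 × 314.2 × 3 / 1000 = 352.5 kN.
Design strength φR_n = 0.75 × 352.5 = 264 kN.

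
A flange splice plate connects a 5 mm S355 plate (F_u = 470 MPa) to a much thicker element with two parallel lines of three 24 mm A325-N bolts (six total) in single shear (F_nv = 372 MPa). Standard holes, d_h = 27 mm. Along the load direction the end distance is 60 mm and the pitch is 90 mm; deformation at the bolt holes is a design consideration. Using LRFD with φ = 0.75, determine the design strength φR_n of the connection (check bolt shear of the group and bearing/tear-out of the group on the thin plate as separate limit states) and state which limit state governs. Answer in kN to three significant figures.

603 kN (bearing governs)

Bolt shear: A_b = π·24²/4 = 452.4 mm²; R_n = 372 × 452.4 × 6 × 1 / 1000 = 1010 kN → 0.75 × 1010 = 757 kN.
Bearing (1.2 l_c t F_u ≤ 2.4 d t F_u): upper limit = 2.4·24·5·470 / 1000 = 135.4 kN.
  Edge l_c = 60 − 27/2 = 46.5 → r_n = 131.1 kN; interior l_c = 90 − 27 = 63 → r_n = 135.4 kN.
  R_n,bearing = 2·131.1 + 4·135.4 = 803.7 kN → 0.75 × 803.7 = 603 kN.
Bearing governs: 603 kN.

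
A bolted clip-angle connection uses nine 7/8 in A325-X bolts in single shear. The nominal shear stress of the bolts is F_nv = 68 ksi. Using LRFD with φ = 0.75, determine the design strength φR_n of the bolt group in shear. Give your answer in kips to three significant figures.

A_b = π × 0.875² / 4 = 0.6013 in².
R_n = F_nv · A_b · n · n_s = 68 × 0.6013 × 9 × 1 = 368 kips.
Design strength φR_n = 0.75 × 368 = 276 kips.

276 kips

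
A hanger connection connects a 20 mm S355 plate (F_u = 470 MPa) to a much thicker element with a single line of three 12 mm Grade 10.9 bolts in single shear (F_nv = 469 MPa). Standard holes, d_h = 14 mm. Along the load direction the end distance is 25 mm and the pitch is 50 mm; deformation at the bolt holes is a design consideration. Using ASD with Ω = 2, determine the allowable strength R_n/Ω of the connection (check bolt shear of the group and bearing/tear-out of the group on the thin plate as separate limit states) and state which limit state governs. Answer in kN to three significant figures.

Bolt shear: A_b = π·12²/4 = 113.1 mm²; R_n = 469 × 113.1 × 3 × 1 / 1000 = 159.1 kN → 159.1 / 2 = 79.6 kN.
Bearing (1.2 l_c t F_u ≤ 2.4 d t F_u): upper limit = 2.4·12·20·470 / 1000 = 270.7 kN.
  Edge l_c = 25 − 14/2 = 18 → r_n = 203 kN; interior l_c = 50 − 14 = 36 → r_n = 270.7 kN.
  R_n,bearing = 1·203 + 2·270.7 = 744.5 kN → 744.5 / 2 = 372 kN.
Bolt shear governs: 79.6 kN.

79.6 kN (bolt shear governs)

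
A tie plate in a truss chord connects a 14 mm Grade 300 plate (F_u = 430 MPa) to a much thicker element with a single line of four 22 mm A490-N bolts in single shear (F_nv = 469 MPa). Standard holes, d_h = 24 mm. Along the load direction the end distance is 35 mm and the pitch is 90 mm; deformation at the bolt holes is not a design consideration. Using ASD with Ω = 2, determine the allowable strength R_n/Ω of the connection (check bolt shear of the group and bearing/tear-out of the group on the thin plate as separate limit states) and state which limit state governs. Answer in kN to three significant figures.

357 kN (bolt shear governs)

Bolt shear: A_b = π·22²/4 = 380.1 mm²; R_n = 469 × 380.1 × 4 × 1 / 1000 = 713.1 kN → 713.1 / 2 = 357 kN.
Bearing (1.5 l_c t F_u ≤ 3.0 d t F_u): upper limit = 3.0·22·14·430 / 1000 = 397.3 kN.
  Edge l_c = 35 − 24/2 = 23 → r_n = 207.7 kN; interior l_c = 90 − 24 = 66 → r_n = 397.3 kN.
  R_n,bearing = 1·207.7 + 3·397.3 = 1400 kN → 1400 / 2 = 700 kN.
Bolt shear governs: 357 kN.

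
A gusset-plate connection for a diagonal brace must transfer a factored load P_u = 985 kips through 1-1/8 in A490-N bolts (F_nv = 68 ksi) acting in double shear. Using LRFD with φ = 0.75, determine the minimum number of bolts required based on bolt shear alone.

A_b = π·1.125²/4 = 0.994 in².
Per-bolt design strength φR_n = 0.75 × 68 × 0.994 × 2 = 101.4 kips.
n ≥ 985 / 101.4 = 9.715 → use 10 bolts.

10 bolts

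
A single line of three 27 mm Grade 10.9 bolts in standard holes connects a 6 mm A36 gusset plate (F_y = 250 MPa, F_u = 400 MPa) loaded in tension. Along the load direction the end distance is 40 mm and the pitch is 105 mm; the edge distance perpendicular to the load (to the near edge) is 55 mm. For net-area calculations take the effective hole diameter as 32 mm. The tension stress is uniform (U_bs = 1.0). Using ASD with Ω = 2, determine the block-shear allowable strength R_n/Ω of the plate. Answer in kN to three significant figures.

159 kN

Shear plane L_v = 40 + 2·105 = 250 mm; A_gv = 250 × 6 = 1500 mm².
A_nv = (250 − 2.5·32) × 6 = 1020 mm².
A_nt = (55 − 0.5·32) × 6 = 234 mm².
0.6 F_u A_nv = 244.8 kN; 0.6 F_y A_gv = 225 kN → shear yielding governs the shear term.
R_n = 225 + 1.0 × 400 × 234 / 1000 = 318.6 kN.
Allowable strength R_n/Ω = 318.6 / 2 = 159 kN.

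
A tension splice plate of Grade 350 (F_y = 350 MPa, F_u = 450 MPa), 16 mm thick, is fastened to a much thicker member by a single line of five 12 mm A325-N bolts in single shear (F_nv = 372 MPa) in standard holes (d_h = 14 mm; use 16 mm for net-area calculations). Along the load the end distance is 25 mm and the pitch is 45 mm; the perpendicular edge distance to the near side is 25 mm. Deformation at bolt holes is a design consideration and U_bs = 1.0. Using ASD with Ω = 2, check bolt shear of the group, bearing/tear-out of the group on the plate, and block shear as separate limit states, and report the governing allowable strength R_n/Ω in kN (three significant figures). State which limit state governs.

105 kN (bolt shear governs)

Bolt shear: A_b = π·12²/4 = 113.1 mm²; R_n = 372 × 113.1 × 5 × 1 / 1000 = 210.4 kN → 210.4 / 2 = 105 kN.
Bearing: edge l_c = 18, r_n = 155.5 kN; interior l_c = 31, r_n = 207.4 kN; R_n = 155.5 + 4·207.4 = 985 kN → 492 kN.
Block shear: A_gv = 3280, A_nv = 2128, A_nt = 272 mm²; R_n = min(0.6F_uA_nv, 0.6F_yA_gv) + U_bs·F_u·A_nt = 697 kN → 348 kN.
Bolt shear governs: 105 kN.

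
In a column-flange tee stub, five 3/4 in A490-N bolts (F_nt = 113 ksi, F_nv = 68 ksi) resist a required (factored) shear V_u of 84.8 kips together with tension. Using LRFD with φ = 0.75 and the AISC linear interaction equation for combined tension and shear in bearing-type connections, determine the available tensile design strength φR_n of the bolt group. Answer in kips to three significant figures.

A_b = π·0.75²/4 = 0.4418 in²; f_rv = 84.8 / (5 × 0.4418) = 38.39 ksi.
F'_nt = 1.3 F_nt − (F_nt / φF_nv) f_rv = 1.3·113 − (113/(0.75·68))·38.39 = 61.84 ksi, capped at F_nt → F'_nt = 61.84 ksi.
R_n = F'_nt · A_b · n = 61.84 × 0.4418 × 5 = 136.6 kips.
Design strength φR_n = 0.75 × 136.6 = 102 kips.

102 kips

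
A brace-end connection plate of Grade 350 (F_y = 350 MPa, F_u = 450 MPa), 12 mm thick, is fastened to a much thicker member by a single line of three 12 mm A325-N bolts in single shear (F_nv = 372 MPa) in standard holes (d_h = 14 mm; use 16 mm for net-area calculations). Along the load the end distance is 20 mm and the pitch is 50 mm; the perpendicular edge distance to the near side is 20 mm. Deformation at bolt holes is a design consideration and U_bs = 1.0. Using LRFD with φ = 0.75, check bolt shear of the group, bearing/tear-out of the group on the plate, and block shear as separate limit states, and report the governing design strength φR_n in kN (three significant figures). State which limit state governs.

94.7 kN (bolt shear governs)

Bolt shear: A_b = π·12²/4 = 113.1 mm²; R_n = 372 × 113.1 × 3 × 1 / 1000 = 126.2 kN → 0.75 × 126.2 = 94.7 kN.
Bearing: edge l_c = 13, r_n = 84.24 kN; interior l_c = 36, r_n = 155.5 kN; R_n = 84.24 + 2·155.5 = 395.3 kN → 296 kN.
Block shear: A_gv = 1440, A_nv = 960, A_nt = 144 mm²; R_n = min(0.6F_uA_nv, 0.6F_yA_gv) + U_bs·F_u·A_nt = 324 kN → 243 kN.
Bolt shear governs: 94.7 kN.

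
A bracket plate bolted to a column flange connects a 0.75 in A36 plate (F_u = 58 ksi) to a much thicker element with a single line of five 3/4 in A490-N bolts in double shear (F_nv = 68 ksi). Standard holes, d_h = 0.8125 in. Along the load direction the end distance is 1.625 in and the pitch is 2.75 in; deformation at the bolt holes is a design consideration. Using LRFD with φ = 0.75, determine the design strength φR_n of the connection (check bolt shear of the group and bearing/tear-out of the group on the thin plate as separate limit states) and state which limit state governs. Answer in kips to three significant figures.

225 kips (bolt shear governs)

Bolt shear: A_b = π·0.75²/4 = 0.4418 in²; R_n = 68 × 0.4418 × 5 × 2 = 300.4 kips → 0.75 × 300.4 = 225 kips.
Bearing (1.2 l_c t F_u ≤ 2.4 d t F_u): upper limit = 2.4·0.75·0.75·58 = 78.3 kips.
  Edge l_c = 1.625 − 0.8125/2 = 1.219 → r_n = 63.62 kips; interior l_c = 2.75 − 0.8125 = 1.938 → r_n = 78.3 kips.
  R_n,bearing = 1·63.62 + 4·78.3 = 376.8 kips → 0.75 × 376.8 = 283 kips.
Bolt shear governs: 225 kips.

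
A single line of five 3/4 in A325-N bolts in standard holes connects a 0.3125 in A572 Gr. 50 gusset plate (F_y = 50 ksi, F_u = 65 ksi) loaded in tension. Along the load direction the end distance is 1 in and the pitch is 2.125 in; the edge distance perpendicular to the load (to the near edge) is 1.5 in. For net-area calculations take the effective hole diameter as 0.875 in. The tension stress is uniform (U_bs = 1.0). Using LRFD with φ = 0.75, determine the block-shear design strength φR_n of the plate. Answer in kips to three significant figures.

Shear plane L_v = 1 + 4·2.125 = 9.5 in; A_gv = 9.5 × 0.3125 = 2.969 in².
A_nv = (9.5 − 4.5·0.875) × 0.3125 = 1.738 in².
A_nt = (1.5 − 0.5·0.875) × 0.3125 = 0.332 in².
0.6 F_u A_nv = 67.79 kips; 0.6 F_y A_gv = 89.06 kips → shear rupture governs the shear term.
R_n = 67.79 + 1.0 × 65 × 0.332 = 89.38 kips.
Design strength φR_n = 0.75 × 89.38 = 67 kips.

67 kips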